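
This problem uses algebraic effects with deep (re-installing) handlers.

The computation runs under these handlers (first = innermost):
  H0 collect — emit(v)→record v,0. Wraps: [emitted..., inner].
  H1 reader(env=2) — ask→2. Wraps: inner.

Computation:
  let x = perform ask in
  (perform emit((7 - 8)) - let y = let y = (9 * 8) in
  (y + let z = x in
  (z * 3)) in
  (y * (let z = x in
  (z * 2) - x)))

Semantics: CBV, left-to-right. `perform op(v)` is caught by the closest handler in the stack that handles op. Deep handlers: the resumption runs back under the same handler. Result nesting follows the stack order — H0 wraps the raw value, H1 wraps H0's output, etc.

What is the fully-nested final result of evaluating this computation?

Step-by-step:
ask @ H1 ⇒ 2
emit(-1) @ H0 ⇒ out+=-1
H0 returns [-1, -156]
H1 returns [-1, -156]
= [-1, -156]

Answer: [-1, -156]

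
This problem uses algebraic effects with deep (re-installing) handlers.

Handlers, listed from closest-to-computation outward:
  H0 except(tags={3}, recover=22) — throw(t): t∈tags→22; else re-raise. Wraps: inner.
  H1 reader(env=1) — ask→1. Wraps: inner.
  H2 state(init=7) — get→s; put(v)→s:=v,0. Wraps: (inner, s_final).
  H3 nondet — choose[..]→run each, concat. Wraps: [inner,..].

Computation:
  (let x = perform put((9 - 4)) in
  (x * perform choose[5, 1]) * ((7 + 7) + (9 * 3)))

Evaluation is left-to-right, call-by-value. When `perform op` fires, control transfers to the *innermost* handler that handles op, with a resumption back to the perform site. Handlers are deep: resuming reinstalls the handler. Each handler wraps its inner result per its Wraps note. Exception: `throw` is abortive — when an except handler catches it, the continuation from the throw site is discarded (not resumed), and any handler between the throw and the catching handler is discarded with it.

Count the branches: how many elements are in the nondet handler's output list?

Answer: 2

Step-by-step:
put(5) @ H2 ⇒ s:=5
choose[5, 1] @ H3
  branch[0] choose=5:
    H0 returns 0
    H1 returns 0
    H2 returns (0, 5)
    H3 returns [(0, 5)]
  branch[1] choose=1:
    H0 returns 0
    H1 returns 0
    H2 returns (0, 5)
    H3 returns [(0, 5)]
= [(0, 5), (0, 5)]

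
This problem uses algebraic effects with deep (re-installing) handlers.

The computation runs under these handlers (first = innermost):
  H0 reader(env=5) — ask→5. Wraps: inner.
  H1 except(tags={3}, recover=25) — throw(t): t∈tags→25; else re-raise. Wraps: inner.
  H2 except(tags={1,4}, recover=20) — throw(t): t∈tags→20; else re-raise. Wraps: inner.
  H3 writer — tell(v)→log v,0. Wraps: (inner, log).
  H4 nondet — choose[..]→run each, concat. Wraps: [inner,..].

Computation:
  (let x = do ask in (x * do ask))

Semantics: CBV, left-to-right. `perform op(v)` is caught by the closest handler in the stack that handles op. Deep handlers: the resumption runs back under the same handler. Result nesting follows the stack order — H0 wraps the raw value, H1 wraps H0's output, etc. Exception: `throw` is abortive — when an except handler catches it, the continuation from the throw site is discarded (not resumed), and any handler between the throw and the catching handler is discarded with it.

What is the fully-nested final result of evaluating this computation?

Step-by-step:
ask @ H0 ⇒ 5
ask @ H0 ⇒ 5
H0 returns 25
H1 returns 25
H2 returns 25
H3 returns (25, ())
H4 returns [(25, ())]
= [(25, ())]

Answer: [(25, ())]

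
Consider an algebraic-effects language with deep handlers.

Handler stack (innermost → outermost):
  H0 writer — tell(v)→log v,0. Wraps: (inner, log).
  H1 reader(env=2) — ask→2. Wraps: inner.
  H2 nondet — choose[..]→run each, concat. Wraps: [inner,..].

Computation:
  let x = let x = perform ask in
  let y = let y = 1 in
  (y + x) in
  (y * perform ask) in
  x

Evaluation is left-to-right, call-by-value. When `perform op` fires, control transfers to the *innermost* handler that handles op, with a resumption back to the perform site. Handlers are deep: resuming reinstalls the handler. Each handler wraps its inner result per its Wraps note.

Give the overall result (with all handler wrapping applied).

Working:
ask @ H1 ⇒ 2
ask @ H1 ⇒ 2
H0 returns (6, ())
H1 returns (6, ())
H2 returns [(6, ())]
= [(6, ())]

Answer: [(6, ())]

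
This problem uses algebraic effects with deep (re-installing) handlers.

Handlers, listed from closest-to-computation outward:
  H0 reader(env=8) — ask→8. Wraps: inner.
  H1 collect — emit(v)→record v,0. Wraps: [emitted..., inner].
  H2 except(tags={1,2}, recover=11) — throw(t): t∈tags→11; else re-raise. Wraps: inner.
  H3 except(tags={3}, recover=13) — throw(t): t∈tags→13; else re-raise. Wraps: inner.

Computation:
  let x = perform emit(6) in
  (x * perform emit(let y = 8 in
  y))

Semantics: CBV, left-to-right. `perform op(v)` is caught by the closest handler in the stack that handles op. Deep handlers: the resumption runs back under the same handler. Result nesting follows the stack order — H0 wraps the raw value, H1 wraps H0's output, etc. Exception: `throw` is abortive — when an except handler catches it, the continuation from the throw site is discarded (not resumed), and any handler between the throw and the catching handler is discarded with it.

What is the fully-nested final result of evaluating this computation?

Answer: [6, 8, 0]

Evaluation trace:
emit(6) @ H1 ⇒ out+=6
emit(8) @ H1 ⇒ out+=8
H0 returns 0
H1 returns [6, 8, 0]
H2 returns [6, 8, 0]
H3 returns [6, 8, 0]
= [6, 8, 0]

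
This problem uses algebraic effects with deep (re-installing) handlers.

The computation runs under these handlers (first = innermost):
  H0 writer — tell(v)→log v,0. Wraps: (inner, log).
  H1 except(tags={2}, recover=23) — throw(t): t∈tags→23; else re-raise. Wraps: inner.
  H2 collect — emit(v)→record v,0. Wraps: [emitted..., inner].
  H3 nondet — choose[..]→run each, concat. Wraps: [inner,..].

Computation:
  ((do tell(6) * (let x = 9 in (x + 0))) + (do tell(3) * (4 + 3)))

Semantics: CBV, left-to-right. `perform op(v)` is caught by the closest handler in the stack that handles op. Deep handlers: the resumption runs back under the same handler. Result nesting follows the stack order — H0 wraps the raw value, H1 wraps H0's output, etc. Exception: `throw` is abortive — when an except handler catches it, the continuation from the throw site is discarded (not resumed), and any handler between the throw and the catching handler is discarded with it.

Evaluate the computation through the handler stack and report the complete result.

Evaluation trace:
tell(6) @ H0 ⇒ log+=6
tell(3) @ H0 ⇒ log+=3
H0 returns (0, (6, 3))
H1 returns (0, (6, 3))
H2 returns [(0, (6, 3))]
H3 returns [[(0, (6, 3))]]
= [[(0, (6, 3))]]

Answer: [[(0, (6, 3))]]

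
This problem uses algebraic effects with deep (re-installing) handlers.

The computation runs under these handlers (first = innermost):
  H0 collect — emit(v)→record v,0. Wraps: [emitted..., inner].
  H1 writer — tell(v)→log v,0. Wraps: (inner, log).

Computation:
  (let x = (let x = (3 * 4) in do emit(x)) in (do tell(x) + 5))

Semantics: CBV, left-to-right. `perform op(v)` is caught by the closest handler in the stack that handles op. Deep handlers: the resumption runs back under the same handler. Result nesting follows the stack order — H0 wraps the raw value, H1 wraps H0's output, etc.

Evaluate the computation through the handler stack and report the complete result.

Answer: ([12, 5], (0))

Evaluation trace:
emit(12) @ H0 ⇒ out+=12
tell(0) @ H1 ⇒ log+=0
H0 returns [12, 5]
H1 returns ([12, 5], (0))
= ([12, 5], (0))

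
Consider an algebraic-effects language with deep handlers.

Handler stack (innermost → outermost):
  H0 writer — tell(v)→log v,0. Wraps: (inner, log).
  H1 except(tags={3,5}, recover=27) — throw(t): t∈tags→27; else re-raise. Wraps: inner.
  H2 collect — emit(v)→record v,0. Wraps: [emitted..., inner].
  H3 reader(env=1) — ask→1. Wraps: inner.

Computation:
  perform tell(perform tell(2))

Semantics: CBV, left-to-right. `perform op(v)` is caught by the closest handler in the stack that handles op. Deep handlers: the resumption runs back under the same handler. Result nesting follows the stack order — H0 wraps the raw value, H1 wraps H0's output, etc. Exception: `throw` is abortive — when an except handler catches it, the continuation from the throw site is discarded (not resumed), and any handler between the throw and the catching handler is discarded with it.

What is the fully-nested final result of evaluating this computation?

Answer: [(0, (2, 0))]

Step-by-step:
tell(2) @ H0 ⇒ log+=2
tell(0) @ H0 ⇒ log+=0
H0 returns (0, (2, 0))
H1 returns (0, (2, 0))
H2 returns [(0, (2, 0))]
H3 returns [(0, (2, 0))]
= [(0, (2, 0))]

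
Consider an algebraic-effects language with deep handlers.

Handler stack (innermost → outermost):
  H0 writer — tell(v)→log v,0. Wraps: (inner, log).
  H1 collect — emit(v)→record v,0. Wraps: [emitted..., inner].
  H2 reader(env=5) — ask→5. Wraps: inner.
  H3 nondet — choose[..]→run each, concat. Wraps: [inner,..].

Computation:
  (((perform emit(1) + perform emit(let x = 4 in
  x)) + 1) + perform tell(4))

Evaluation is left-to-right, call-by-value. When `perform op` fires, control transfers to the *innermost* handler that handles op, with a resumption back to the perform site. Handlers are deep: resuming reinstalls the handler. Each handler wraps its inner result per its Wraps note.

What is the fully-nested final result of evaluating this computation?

Answer: [[1, 4, (1, (4))]]

Evaluation trace:
emit(1) @ H1 ⇒ out+=1
emit(4) @ H1 ⇒ out+=4
tell(4) @ H0 ⇒ log+=4
H0 returns (1, (4))
H1 returns [1, 4, (1, (4))]
H2 returns [1, 4, (1, (4))]
H3 returns [[1, 4, (1, (4))]]
= [[1, 4, (1, (4))]]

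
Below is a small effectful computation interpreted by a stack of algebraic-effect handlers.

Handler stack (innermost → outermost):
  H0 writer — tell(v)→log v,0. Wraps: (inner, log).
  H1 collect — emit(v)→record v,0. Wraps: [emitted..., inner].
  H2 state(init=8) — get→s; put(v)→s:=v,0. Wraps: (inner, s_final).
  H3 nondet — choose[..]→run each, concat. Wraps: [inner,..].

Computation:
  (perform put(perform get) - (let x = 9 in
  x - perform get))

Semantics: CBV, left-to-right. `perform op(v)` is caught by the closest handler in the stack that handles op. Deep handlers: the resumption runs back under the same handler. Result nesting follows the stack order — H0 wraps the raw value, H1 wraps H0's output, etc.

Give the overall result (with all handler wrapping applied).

Answer: [([(-1, ())], 8)]

Evaluation trace:
get @ H2 ⇒ 8
put(8) @ H2 ⇒ s:=8
get @ H2 ⇒ 8
H0 returns (-1, ())
H1 returns [(-1, ())]
H2 returns ([(-1, ())], 8)
H3 returns [([(-1, ())], 8)]
= [([(-1, ())], 8)]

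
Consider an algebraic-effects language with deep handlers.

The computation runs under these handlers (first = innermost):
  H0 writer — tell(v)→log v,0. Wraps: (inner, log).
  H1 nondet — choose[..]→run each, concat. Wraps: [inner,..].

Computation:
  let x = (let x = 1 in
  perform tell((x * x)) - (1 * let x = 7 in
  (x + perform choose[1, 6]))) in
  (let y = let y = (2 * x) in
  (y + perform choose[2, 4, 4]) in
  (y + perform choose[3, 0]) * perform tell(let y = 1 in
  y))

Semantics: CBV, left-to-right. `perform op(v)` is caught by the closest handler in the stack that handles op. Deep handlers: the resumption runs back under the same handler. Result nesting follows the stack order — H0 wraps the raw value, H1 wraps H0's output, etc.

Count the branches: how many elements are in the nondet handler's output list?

Evaluation trace:
tell(1) @ H0 ⇒ log+=1
choose[1, 6] @ H1
  branch[0] choose=1:
    choose[2, 4, 4] @ H1
      branch[0] choose=2:
        choose[3, 0] @ H1
          branch[0] choose=3:
            tell(1) @ H0 ⇒ log+=1
            H0 returns (0, (1, 1))
            H1 returns [(0, (1, 1))]
          branch[1] choose=0:
            tell(1) @ H0 ⇒ log+=1
            H0 returns (0, (1, 1))
            H1 returns [(0, (1, 1))]
      branch[1] choose=4:
        choose[3, 0] @ H1
          branch[0] choose=3:
            tell(1) @ H0 ⇒ log+=1
            H0 returns (0, (1, 1))
            H1 returns [(0, (1, 1))]
          branch[1] choose=0:
            tell(1) @ H0 ⇒ log+=1
            H0 returns (0, (1, 1))
            H1 returns [(0, (1, 1))]
      branch[2] choose=4:
        choose[3, 0] @ H1
          branch[0] choose=3:
            tell(1) @ H0 ⇒ log+=1
            H0 returns (0, (1, 1))
            H1 returns [(0, (1, 1))]
          branch[1] choose=0:
            tell(1) @ H0 ⇒ log+=1
            H0 returns (0, (1, 1))
            H1 returns [(0, (1, 1))]
  branch[1] choose=6:
    choose[2, 4, 4] @ H1
      branch[0] choose=2:
        choose[3, 0] @ H1
          branch[0] choose=3:
            tell(1) @ H0 ⇒ log+=1
            H0 returns (0, (1, 1))
            H1 returns [(0, (1, 1))]
          branch[1] choose=0:
            tell(1) @ H0 ⇒ log+=1
            H0 returns (0, (1, 1))
            H1 returns [(0, (1, 1))]
      branch[1] choose=4:
        choose[3, 0] @ H1
          branch[0] choose=3:
            tell(1) @ H0 ⇒ log+=1
            H0 returns (0, (1, 1))
            H1 returns [(0, (1, 1))]
          branch[1] choose=0:
            tell(1) @ H0 ⇒ log+=1
            H0 returns (0, (1, 1))
            H1 returns [(0, (1, 1))]
      branch[2] choose=4:
        choose[3, 0] @ H1
          branch[0] choose=3:
            tell(1) @ H0 ⇒ log+=1
            H0 returns (0, (1, 1))
            H1 returns [(0, (1, 1))]
          branch[1] choose=0:
            tell(1) @ H0 ⇒ log+=1
            H0 returns (0, (1, 1))
            H1 returns [(0, (1, 1))]
= [(0, (1, 1)), (0, (1, 1)), (0, (1, 1)), (0, (1, 1)), (0, (1, 1)), (0, (1, 1)), (0, (1, 1)), (0, (1, 1)), (0, (1, 1)), (0, (1, 1)), (0, (1, 1)), (0, (1, 1))]

Answer: 12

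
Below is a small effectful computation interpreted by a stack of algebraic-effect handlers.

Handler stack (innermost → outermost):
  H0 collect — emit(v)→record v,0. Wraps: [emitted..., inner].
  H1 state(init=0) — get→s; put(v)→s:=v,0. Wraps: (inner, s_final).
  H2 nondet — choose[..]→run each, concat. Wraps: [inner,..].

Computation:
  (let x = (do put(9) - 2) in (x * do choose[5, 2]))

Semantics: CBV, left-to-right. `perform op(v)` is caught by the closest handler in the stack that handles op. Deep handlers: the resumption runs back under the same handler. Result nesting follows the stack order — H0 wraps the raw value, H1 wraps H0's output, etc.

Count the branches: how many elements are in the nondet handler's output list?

Step-by-step:
put(9) @ H1 ⇒ s:=9
choose[5, 2] @ H2
  branch[0] choose=5:
    H0 returns [-10]
    H1 returns ([-10], 9)
    H2 returns [([-10], 9)]
  branch[1] choose=2:
    H0 returns [-4]
    H1 returns ([-4], 9)
    H2 returns [([-4], 9)]
= [([-10], 9), ([-4], 9)]

Answer: 2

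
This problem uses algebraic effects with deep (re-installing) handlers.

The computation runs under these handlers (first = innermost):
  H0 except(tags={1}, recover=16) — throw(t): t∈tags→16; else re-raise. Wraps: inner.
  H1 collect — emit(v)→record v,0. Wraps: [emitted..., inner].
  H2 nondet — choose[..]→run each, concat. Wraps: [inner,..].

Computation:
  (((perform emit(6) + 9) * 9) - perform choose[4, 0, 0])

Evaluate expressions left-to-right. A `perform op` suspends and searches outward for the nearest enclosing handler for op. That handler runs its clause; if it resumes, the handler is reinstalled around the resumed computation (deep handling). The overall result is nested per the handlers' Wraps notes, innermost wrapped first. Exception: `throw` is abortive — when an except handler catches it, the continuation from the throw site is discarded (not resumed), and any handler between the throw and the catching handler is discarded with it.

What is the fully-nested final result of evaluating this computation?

Working:
emit(6) @ H1 ⇒ out+=6
choose[4, 0, 0] @ H2
  branch[0] choose=4:
    H0 returns 77
    H1 returns [6, 77]
    H2 returns [[6, 77]]
  branch[1] choose=0:
    H0 returns 81
    H1 returns [6, 81]
    H2 returns [[6, 81]]
  branch[2] choose=0:
    H0 returns 81
    H1 returns [6, 81]
    H2 returns [[6, 81]]
= [[6, 77], [6, 81], [6, 81]]

Answer: [[6, 77], [6, 81], [6, 81]]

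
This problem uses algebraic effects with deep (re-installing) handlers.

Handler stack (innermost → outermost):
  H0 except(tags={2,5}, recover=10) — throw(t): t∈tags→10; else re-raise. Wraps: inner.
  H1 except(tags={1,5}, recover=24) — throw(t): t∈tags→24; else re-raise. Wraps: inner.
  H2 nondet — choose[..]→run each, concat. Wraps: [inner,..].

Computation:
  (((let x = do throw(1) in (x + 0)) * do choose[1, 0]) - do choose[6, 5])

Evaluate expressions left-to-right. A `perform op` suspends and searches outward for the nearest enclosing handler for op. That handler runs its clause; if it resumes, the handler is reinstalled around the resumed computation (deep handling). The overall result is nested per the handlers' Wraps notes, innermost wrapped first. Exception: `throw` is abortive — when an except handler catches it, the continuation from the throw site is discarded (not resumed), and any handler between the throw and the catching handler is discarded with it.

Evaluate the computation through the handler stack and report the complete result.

Answer: [24]

Step-by-step:
throw(1) @ H0 re-raised
throw(1) @ H1 caught ⇒ 24
H2 returns [24]
= [24]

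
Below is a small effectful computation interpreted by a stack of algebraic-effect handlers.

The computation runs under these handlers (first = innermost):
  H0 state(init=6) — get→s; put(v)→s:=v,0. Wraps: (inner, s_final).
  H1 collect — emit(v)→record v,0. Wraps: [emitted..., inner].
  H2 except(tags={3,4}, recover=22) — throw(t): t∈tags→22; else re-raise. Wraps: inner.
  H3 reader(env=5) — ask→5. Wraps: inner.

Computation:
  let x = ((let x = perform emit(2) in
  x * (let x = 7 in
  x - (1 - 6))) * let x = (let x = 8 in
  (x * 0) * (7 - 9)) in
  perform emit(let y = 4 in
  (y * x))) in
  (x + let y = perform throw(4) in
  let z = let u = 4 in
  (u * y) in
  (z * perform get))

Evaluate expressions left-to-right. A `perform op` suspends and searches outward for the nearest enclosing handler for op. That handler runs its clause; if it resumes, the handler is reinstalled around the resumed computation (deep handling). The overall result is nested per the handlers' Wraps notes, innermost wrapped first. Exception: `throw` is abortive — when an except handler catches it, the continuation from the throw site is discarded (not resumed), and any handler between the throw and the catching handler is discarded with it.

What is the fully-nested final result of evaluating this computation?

Evaluation trace:
emit(2) @ H1 ⇒ out+=2
emit(0) @ H1 ⇒ out+=0
throw(4) @ H2 caught ⇒ 22
H3 returns 22
= 22

Answer: 22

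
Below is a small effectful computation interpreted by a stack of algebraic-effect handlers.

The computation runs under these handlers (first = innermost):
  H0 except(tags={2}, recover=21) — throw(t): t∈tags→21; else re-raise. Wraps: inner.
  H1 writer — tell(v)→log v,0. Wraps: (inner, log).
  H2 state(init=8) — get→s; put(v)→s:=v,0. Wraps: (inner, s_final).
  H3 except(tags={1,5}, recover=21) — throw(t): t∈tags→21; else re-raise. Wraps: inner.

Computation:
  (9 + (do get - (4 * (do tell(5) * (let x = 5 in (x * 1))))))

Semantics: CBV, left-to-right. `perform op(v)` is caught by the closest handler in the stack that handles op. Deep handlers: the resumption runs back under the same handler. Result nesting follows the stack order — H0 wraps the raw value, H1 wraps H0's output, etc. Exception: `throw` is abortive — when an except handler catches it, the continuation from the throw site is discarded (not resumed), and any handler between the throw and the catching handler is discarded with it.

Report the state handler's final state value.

Working:
get @ H2 ⇒ 8
tell(5) @ H1 ⇒ log+=5
H0 returns 17
H1 returns (17, (5))
H2 returns ((17, (5)), 8)
H3 returns ((17, (5)), 8)
= ((17, (5)), 8)

Answer: 8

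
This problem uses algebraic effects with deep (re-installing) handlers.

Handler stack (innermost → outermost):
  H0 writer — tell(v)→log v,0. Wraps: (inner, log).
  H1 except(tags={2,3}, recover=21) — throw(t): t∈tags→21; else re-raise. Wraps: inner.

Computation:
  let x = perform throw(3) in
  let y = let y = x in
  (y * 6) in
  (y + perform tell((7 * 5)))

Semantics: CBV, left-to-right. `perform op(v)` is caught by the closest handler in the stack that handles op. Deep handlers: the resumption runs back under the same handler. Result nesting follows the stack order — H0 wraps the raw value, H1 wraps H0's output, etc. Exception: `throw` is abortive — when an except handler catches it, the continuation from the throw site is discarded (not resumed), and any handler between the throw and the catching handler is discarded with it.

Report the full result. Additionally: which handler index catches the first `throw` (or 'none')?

Step-by-step:
throw(3) @ H1 caught ⇒ 21
= 21

Answer: 21 ; first throw caught by: H1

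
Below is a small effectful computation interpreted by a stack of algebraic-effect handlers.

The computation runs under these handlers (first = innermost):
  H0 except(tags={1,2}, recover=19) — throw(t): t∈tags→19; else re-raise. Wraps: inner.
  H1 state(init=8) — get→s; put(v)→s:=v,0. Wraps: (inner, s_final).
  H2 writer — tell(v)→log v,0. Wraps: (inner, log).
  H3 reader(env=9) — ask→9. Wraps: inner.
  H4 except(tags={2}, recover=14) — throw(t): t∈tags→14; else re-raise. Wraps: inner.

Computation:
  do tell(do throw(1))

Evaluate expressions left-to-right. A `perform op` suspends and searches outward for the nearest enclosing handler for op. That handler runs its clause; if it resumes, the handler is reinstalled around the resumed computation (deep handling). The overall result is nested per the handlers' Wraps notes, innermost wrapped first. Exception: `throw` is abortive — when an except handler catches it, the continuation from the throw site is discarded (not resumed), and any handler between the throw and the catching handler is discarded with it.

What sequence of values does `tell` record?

Evaluation trace:
throw(1) @ H0 caught ⇒ 19
H1 returns (19, 8)
H2 returns ((19, 8), ())
H3 returns ((19, 8), ())
H4 returns ((19, 8), ())
= ((19, 8), ())

Answer: ()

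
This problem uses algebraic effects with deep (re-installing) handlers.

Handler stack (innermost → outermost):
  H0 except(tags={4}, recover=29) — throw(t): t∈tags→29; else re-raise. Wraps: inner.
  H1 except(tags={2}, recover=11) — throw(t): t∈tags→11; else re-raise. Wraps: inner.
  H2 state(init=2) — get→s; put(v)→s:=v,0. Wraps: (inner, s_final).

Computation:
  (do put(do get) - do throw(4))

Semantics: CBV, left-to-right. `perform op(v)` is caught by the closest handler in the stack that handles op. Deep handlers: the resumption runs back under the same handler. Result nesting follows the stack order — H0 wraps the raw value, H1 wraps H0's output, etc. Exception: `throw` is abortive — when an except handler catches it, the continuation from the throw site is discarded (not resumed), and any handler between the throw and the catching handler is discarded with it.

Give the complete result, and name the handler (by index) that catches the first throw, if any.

Answer: (29, 2) ; first throw caught by: H0

Step-by-step:
get @ H2 ⇒ 2
put(2) @ H2 ⇒ s:=2
throw(4) @ H0 caught ⇒ 29
H1 returns 29
H2 returns (29, 2)
= (29, 2)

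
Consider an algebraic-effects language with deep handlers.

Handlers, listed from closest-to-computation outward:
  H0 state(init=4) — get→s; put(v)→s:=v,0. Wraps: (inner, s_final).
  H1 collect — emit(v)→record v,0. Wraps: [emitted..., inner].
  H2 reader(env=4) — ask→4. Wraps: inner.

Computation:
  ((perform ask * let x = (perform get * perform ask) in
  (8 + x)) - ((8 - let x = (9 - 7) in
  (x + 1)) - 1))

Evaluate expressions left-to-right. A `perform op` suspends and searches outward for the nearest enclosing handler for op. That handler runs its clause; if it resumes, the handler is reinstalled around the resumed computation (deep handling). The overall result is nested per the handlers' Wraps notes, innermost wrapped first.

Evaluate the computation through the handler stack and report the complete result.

Evaluation trace:
ask @ H2 ⇒ 4
get @ H0 ⇒ 4
ask @ H2 ⇒ 4
H0 returns (92, 4)
H1 returns [(92, 4)]
H2 returns [(92, 4)]
= [(92, 4)]

Answer: [(92, 4)]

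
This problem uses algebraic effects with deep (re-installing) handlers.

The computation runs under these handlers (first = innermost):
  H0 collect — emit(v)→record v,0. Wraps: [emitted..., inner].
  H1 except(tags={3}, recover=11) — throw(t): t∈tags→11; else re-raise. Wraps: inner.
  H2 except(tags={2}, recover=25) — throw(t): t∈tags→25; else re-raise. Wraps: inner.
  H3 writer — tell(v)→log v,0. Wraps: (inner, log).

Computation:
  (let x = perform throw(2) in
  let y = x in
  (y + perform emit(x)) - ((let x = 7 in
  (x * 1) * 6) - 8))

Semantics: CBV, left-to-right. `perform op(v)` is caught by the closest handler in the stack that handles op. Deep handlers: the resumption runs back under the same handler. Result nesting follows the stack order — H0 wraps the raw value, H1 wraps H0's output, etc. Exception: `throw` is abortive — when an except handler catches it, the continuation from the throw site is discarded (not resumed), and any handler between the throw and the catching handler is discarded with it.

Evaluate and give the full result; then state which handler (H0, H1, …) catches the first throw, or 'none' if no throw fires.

Evaluation trace:
throw(2) @ H1 re-raised
throw(2) @ H2 caught ⇒ 25
H3 returns (25, ())
= (25, ())

Answer: (25, ()) ; first throw caught by: H2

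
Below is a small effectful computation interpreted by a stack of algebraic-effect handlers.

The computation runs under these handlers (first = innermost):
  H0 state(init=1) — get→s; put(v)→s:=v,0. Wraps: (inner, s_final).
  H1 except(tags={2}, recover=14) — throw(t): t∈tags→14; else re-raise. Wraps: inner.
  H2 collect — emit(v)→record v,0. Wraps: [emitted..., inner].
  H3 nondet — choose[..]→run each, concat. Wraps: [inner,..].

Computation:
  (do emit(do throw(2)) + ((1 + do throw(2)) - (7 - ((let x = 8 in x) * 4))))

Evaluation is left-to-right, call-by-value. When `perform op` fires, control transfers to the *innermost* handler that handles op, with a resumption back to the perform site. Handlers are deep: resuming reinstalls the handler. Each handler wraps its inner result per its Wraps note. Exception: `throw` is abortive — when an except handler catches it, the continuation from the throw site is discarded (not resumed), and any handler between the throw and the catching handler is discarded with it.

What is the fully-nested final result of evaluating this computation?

Step-by-step:
throw(2) @ H1 caught ⇒ 14
H2 returns [14]
H3 returns [[14]]
= [[14]]

Answer: [[14]]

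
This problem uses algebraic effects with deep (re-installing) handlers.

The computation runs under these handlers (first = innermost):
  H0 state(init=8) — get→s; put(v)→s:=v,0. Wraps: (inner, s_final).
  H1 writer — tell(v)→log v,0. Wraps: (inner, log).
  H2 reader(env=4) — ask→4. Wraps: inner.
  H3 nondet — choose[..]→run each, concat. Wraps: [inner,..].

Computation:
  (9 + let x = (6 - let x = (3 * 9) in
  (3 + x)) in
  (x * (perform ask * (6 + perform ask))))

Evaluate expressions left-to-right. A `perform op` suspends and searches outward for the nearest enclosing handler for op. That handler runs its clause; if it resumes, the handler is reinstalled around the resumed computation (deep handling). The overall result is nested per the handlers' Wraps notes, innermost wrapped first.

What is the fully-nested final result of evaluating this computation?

Working:
ask @ H2 ⇒ 4
ask @ H2 ⇒ 4
H0 returns (-951, 8)
H1 returns ((-951, 8), ())
H2 returns ((-951, 8), ())
H3 returns [((-951, 8), ())]
= [((-951, 8), ())]

Answer: [((-951, 8), ())]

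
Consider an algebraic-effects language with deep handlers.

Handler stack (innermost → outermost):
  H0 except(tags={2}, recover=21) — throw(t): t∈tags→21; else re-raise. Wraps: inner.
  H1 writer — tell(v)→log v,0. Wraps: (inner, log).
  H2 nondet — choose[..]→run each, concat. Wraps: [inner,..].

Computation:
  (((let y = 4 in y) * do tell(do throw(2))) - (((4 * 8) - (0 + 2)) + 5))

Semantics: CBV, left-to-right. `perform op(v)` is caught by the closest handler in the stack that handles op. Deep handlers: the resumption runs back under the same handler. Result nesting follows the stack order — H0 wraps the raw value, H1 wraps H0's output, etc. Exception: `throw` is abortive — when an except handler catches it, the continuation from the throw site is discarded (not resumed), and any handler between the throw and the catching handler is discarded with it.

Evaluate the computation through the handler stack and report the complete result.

Answer: [(21, ())]

Working:
throw(2) @ H0 caught ⇒ 21
H1 returns (21, ())
H2 returns [(21, ())]
= [(21, ())]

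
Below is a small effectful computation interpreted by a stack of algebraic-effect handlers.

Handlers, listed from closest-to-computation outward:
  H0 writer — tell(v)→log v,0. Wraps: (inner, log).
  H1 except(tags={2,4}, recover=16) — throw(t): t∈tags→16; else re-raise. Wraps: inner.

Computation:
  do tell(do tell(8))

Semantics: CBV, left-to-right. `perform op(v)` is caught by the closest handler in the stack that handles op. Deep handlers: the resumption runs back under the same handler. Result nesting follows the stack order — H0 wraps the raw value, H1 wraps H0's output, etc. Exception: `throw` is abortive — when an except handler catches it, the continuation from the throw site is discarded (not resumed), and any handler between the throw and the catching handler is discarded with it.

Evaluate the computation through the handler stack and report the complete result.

Answer: (0, (8, 0))

Evaluation trace:
tell(8) @ H0 ⇒ log+=8
tell(0) @ H0 ⇒ log+=0
H0 returns (0, (8, 0))
H1 returns (0, (8, 0))
= (0, (8, 0))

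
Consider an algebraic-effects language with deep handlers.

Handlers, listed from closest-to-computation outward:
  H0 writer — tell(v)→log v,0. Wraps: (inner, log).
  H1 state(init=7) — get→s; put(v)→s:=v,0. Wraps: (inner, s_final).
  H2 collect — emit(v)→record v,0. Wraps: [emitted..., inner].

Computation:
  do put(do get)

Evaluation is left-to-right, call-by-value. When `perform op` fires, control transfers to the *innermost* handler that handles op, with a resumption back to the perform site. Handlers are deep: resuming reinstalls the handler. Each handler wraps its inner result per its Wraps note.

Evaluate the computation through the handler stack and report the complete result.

Evaluation trace:
get @ H1 ⇒ 7
put(7) @ H1 ⇒ s:=7
H0 returns (0, ())
H1 returns ((0, ()), 7)
H2 returns [((0, ()), 7)]
= [((0, ()), 7)]

Answer: [((0, ()), 7)]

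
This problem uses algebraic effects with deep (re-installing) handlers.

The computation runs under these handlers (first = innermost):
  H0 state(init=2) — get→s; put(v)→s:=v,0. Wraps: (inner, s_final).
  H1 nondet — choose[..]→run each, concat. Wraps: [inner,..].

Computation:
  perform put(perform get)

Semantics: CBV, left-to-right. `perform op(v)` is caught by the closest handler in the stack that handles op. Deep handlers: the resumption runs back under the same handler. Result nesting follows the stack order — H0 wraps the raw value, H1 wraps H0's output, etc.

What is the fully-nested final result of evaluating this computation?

Answer: [(0, 2)]

Evaluation trace:
get @ H0 ⇒ 2
put(2) @ H0 ⇒ s:=2
H0 returns (0, 2)
H1 returns [(0, 2)]
= [(0, 2)]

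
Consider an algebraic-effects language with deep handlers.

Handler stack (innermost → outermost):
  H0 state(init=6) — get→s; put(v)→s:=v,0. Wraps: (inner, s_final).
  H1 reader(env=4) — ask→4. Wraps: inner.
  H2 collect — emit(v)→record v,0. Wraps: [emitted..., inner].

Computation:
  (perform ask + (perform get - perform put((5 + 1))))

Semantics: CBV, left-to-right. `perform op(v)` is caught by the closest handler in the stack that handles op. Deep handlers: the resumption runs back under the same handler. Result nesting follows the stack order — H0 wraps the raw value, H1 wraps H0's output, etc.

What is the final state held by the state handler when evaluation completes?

Evaluation trace:
ask @ H1 ⇒ 4
get @ H0 ⇒ 6
put(6) @ H0 ⇒ s:=6
H0 returns (10, 6)
H1 returns (10, 6)
H2 returns [(10, 6)]
= [(10, 6)]

Answer: 6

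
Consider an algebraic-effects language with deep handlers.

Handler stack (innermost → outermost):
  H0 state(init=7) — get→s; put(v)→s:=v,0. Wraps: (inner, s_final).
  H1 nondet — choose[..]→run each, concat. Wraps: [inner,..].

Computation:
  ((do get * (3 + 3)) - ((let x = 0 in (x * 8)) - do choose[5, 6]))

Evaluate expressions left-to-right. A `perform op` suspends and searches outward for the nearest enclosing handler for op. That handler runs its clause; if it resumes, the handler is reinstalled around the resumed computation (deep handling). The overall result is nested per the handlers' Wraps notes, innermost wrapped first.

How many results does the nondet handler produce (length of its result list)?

Answer: 2

Evaluation trace:
get @ H0 ⇒ 7
choose[5, 6] @ H1
  branch[0] choose=5:
    H0 returns (47, 7)
    H1 returns [(47, 7)]
  branch[1] choose=6:
    H0 returns (48, 7)
    H1 returns [(48, 7)]
= [(47, 7), (48, 7)]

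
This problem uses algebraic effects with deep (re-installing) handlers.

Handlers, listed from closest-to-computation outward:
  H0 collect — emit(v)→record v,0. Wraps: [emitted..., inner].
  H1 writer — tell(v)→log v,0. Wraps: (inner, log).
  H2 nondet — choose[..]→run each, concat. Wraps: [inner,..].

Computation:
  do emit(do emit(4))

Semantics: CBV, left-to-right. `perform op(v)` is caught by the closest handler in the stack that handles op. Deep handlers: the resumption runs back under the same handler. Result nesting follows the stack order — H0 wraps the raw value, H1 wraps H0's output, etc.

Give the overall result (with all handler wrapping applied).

Evaluation trace:
emit(4) @ H0 ⇒ out+=4
emit(0) @ H0 ⇒ out+=0
H0 returns [4, 0, 0]
H1 returns ([4, 0, 0], ())
H2 returns [([4, 0, 0], ())]
= [([4, 0, 0], ())]

Answer: [([4, 0, 0], ())]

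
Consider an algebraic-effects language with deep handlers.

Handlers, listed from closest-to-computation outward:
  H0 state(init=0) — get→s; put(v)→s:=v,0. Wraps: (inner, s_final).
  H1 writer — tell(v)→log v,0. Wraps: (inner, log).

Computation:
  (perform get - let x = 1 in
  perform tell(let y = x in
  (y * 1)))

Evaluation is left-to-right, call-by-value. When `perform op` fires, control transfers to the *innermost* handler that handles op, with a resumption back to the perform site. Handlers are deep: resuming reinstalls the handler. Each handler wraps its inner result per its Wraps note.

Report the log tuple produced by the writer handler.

Working:
get @ H0 ⇒ 0
tell(1) @ H1 ⇒ log+=1
H0 returns (0, 0)
H1 returns ((0, 0), (1))
= ((0, 0), (1))

Answer: (1)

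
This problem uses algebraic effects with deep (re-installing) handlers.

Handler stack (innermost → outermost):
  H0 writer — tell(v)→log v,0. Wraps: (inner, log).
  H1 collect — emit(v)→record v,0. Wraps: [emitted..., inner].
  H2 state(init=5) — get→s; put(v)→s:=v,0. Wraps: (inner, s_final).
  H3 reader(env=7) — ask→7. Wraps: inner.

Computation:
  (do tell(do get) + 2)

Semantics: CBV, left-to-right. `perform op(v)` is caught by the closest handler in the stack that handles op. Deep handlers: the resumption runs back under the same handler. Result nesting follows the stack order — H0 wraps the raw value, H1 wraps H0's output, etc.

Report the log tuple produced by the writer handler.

Working:
get @ H2 ⇒ 5
tell(5) @ H0 ⇒ log+=5
H0 returns (2, (5))
H1 returns [(2, (5))]
H2 returns ([(2, (5))], 5)
H3 returns ([(2, (5))], 5)
= ([(2, (5))], 5)

Answer: (5)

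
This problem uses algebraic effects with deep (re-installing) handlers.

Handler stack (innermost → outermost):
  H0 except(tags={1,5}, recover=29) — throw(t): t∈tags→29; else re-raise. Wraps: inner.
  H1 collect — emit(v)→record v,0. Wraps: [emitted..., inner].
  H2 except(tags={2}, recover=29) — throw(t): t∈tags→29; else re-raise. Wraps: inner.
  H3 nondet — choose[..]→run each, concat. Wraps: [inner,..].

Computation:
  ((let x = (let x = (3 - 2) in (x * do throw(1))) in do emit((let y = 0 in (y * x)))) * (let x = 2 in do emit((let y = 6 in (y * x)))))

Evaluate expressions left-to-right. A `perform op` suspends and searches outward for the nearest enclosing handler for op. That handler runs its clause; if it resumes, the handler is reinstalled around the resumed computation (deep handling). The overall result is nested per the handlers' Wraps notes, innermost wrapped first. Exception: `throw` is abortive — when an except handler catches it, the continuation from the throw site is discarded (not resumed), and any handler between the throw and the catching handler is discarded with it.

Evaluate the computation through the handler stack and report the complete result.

Evaluation trace:
throw(1) @ H0 caught ⇒ 29
H1 returns [29]
H2 returns [29]
H3 returns [[29]]
= [[29]]

Answer: [[29]]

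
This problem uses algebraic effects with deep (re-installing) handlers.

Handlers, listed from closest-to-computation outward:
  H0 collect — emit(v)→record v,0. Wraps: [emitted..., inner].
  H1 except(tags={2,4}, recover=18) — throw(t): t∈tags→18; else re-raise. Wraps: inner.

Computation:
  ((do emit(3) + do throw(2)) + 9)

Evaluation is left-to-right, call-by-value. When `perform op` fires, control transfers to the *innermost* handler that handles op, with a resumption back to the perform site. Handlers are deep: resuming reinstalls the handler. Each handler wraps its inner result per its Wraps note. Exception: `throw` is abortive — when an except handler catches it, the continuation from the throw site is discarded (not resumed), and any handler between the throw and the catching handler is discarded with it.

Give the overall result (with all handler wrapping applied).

Step-by-step:
emit(3) @ H0 ⇒ out+=3
throw(2) @ H1 caught ⇒ 18
= 18

Answer: 18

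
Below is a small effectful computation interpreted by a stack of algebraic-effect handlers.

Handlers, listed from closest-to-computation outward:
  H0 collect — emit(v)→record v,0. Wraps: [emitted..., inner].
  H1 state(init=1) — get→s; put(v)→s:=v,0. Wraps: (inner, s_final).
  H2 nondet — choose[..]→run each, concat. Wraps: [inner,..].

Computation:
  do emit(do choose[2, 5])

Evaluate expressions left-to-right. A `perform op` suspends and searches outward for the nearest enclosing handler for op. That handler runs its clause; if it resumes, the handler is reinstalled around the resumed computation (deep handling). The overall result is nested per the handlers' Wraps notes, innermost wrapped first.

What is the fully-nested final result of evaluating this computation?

Evaluation trace:
choose[2, 5] @ H2
  branch[0] choose=2:
    emit(2) @ H0 ⇒ out+=2
    H0 returns [2, 0]
    H1 returns ([2, 0], 1)
    H2 returns [([2, 0], 1)]
  branch[1] choose=5:
    emit(5) @ H0 ⇒ out+=5
    H0 returns [5, 0]
    H1 returns ([5, 0], 1)
    H2 returns [([5, 0], 1)]
= [([2, 0], 1), ([5, 0], 1)]

Answer: [([2, 0], 1), ([5, 0], 1)]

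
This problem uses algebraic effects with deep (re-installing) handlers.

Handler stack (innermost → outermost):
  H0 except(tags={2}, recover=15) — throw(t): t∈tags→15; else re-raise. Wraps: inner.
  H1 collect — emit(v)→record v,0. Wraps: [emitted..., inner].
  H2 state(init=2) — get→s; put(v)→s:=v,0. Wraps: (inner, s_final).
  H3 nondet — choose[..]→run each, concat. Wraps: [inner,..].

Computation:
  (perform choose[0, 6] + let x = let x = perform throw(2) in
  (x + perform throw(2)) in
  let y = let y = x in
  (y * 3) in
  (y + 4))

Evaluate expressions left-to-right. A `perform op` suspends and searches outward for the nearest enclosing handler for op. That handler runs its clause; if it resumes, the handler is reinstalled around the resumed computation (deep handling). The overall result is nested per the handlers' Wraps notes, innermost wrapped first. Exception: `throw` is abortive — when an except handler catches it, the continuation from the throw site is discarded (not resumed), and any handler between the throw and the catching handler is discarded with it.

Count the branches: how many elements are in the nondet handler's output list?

Answer: 2

Working:
choose[0, 6] @ H3
  branch[0] choose=0:
    throw(2) @ H0 caught ⇒ 15
    H1 returns [15]
    H2 returns ([15], 2)
    H3 returns [([15], 2)]
  branch[1] choose=6:
    throw(2) @ H0 caught ⇒ 15
    H1 returns [15]
    H2 returns ([15], 2)
    H3 returns [([15], 2)]
= [([15], 2), ([15], 2)]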